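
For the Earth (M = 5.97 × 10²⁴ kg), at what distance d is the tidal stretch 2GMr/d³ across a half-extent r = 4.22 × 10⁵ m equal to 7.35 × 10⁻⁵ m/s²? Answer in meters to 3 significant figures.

1.66 × 10⁸ m

2GMr/d³ = a_tidal  ⇒  d = (2GMr / a_tidal)^(1/3)
d = (2 × 6.674×10⁻¹¹ × (5.97 × 10²⁴) × (4.22 × 10⁵) / (7.35 × 10⁻⁵))^(1/3)
  = 1.66 × 10⁸ m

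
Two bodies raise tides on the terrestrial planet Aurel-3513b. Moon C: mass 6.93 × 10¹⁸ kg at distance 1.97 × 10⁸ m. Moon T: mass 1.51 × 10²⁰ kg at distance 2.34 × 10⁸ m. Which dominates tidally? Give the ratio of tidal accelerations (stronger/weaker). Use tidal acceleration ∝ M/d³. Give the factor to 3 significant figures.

Moon T, by a factor of ≈ 13.0

Tidal acceleration ∝ M/d³, so compare M/d³ for each.
Moon C: (6.93 × 10¹⁸) / (1.97 × 10⁸)³ = 9.064 × 10⁻⁷
Moon T: (1.51 × 10²⁰) / (2.34 × 10⁸)³ = 1.178 × 10⁻⁵
Ratio (larger/smaller) = 13.0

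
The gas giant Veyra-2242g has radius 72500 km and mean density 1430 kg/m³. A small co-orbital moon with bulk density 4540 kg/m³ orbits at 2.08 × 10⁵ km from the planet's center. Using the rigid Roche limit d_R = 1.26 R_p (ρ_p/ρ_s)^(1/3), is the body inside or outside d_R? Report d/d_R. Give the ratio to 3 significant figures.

outside; d/d_R ≈ 3.35

d_R = 1.26 × (72500 km) × (1430/4540)^(1/3) = 62150 km
d/d_R = (2.08 × 10⁵) / (62150) = 3.35
Since d/d_R > 1, the body is outside the Roche limit.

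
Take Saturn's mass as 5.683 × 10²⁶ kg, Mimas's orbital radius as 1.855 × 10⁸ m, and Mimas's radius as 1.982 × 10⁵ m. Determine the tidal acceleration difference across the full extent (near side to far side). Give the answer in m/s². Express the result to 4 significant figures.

4.711 × 10⁻³ m/s²

The field gradient is 2GM/d³; across the full diameter 2r the difference is 4GMr/d³.
a_tidal = 4GMr/d³
        = 4 × (6.674 × 10⁻¹¹) × (5.683 × 10²⁶) × (1.982 × 10⁵) / (1.855 × 10⁸)³
        = 4.711 × 10⁻³ m/s²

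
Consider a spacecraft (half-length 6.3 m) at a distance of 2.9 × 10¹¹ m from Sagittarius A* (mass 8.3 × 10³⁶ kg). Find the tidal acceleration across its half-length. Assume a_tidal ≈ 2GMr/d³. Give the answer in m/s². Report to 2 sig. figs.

Δa = 2GMr/d³
   = 2 × (6.674 × 10⁻¹¹) × (8.3 × 10³⁶) × (6.3) / (2.9 × 10¹¹)³
   = 2.9 × 10⁻⁷ m/s²

2.9 × 10⁻⁷ m/s²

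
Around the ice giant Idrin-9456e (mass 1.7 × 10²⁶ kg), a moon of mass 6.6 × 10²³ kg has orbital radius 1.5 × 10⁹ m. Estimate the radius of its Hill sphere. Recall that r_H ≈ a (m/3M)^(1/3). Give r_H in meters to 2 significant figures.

r_H ≈ a (m/3M)^(1/3)
    = (1.5 × 10⁹) × (6.6 × 10²³ / (3 × 1.7 × 10²⁶))^(1/3)
    = 1.6 × 10⁸ m

1.6 × 10⁸ m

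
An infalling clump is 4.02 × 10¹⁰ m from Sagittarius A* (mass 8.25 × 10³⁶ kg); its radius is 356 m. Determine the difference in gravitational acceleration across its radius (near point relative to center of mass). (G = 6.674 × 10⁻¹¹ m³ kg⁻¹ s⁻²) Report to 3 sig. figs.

a_tidal = 2GMr/d³
        = 2 × (6.674 × 10⁻¹¹) × (8.25 × 10³⁶) × (356) / (4.02 × 10¹⁰)³
        = 6.03 × 10⁻³ m/s²

6.03 × 10⁻³ m/s²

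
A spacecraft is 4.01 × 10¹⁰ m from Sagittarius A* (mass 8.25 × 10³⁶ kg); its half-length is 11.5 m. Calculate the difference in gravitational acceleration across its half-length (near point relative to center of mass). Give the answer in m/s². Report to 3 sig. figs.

1.96 × 10⁻⁴ m/s²

Δg = 2GMr/d³
   = 2 × (6.674 × 10⁻¹¹) × (8.25 × 10³⁶) × (11.5) / (4.01 × 10¹⁰)³
   = 1.96 × 10⁻⁴ m/s²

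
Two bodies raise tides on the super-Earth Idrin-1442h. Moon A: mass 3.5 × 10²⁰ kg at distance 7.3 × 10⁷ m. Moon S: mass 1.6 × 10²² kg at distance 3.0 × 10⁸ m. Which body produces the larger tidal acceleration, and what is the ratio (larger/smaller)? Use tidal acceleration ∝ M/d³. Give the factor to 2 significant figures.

Compare M/d³ for the two perturbers:
Moon A: (3.5 × 10²⁰) / (7.3 × 10⁷)³ = 8.997 × 10⁻⁴
Moon S: (1.6 × 10²²) / (3.0 × 10⁸)³ = 5.926 × 10⁻⁴
Ratio (larger/smaller) = 1.5

Moon A, by a factor of ≈ 1.5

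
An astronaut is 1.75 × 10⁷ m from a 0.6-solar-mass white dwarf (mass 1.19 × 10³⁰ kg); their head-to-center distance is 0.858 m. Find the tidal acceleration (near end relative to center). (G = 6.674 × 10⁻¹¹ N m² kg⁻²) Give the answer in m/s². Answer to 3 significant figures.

2.54 × 10⁻² m/s²

a_tidal = 2GMr/d³
        = 2 × (6.674 × 10⁻¹¹) × (1.19 × 10³⁰) × (0.858) / (1.75 × 10⁷)³
        = 2.54 × 10⁻² m/s²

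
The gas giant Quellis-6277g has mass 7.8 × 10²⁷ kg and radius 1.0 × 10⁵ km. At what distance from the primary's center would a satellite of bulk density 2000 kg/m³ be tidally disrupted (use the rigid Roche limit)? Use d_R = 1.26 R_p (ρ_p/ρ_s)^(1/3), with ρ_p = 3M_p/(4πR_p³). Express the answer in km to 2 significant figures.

ρ_p = 3M_p/(4πR_p³) = 3 × (7.8 × 10²⁷) / (4π × (1.0 × 10⁸ m)³) = 1900 kg/m³
d_R = 1.26 × 1.0 × 10⁵ km × (1900/2000)^(1/3)
    = 1.2 × 10⁵ km

1.2 × 10⁵ km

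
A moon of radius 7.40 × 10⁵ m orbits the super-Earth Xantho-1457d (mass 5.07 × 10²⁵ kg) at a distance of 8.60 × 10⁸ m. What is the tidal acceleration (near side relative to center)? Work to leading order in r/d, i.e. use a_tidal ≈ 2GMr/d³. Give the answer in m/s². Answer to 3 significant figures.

The tidal stretch is the gradient of GM/d² times the body's extent r, hence the 1/d³ dependence.
Δg = 2GMr/d³
   = 2 × (6.674 × 10⁻¹¹) × (5.07 × 10²⁵) × (7.40 × 10⁵) / (8.60 × 10⁸)³
   = 7.87 × 10⁻⁶ m/s²

7.87 × 10⁻⁶ m/s²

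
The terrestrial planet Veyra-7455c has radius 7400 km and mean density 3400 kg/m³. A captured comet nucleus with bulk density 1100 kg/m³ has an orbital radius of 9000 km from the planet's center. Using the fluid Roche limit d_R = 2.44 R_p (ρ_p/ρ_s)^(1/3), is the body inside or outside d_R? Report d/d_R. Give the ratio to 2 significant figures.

d_R = 2.44 × (7400 km) × (3400/1100)^(1/3) = 26300 km
d/d_R = (9000) / (26300) = 0.34
Since d/d_R < 1, the body is inside the Roche limit.

inside; d/d_R ≈ 0.34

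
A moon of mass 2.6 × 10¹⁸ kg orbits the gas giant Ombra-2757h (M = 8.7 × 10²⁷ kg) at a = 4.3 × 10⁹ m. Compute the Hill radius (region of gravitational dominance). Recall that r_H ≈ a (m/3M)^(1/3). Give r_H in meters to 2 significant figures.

r_H ≈ a (m/3M)^(1/3)
    = (4.3 × 10⁹) × (2.6 × 10¹⁸ / (3 × 8.7 × 10²⁷))^(1/3)
    = 2.0 × 10⁶ m

2.0 × 10⁶ m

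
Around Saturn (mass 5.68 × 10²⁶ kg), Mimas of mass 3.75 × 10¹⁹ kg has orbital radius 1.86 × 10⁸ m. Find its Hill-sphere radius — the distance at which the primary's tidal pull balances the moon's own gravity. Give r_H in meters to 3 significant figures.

5.21 × 10⁵ m

r_H ≈ a (m/3M)^(1/3)
    = (1.86 × 10⁸) × (3.75 × 10¹⁹ / (3 × 5.68 × 10²⁶))^(1/3)
    = 5.21 × 10⁵ m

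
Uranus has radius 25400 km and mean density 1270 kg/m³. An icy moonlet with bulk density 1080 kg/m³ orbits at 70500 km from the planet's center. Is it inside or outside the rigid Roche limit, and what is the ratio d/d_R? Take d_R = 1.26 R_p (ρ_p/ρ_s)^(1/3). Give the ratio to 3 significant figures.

outside; d/d_R ≈ 2.09

d_R = 1.26 × (25400 km) × (1270/1080)^(1/3) = 33780 km
d/d_R = (70500) / (33780) = 2.09
Since d/d_R > 1, the body is outside the Roche limit.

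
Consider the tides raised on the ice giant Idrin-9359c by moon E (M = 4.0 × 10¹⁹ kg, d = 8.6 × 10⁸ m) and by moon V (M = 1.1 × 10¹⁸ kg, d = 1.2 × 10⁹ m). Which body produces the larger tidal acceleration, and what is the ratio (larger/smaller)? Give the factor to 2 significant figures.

Moon E, by a factor of ≈ 99

Tidal stretch scales as M/d³; compute that for each body.
Moon E: (4.0 × 10¹⁹) / (8.6 × 10⁸)³ = 6.289 × 10⁻⁸
Moon V: (1.1 × 10¹⁸) / (1.2 × 10⁹)³ = 6.366 × 10⁻¹⁰
Ratio (larger/smaller) = 99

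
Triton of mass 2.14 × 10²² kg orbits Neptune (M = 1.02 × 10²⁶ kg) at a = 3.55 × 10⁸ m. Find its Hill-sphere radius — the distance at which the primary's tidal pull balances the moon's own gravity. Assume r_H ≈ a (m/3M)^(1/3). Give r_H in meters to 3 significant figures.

r_H ≈ a (m/3M)^(1/3)
    = (3.55 × 10⁸) × (2.14 × 10²² / (3 × 1.02 × 10²⁶))^(1/3)
    = 1.46 × 10⁷ m

1.46 × 10⁷ m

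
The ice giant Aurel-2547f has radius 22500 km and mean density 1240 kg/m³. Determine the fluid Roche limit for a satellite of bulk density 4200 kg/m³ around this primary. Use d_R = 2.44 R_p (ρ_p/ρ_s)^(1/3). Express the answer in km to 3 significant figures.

d_R = 2.44 × 22500 km × (1240/4200)^(1/3)
    = 36600 km

36600 km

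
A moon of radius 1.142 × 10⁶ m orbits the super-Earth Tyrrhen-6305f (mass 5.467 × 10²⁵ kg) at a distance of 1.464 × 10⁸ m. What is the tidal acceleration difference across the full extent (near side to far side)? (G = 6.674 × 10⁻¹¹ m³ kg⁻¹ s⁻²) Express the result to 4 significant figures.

Δg = 4GMr/d³
   = 4 × (6.674 × 10⁻¹¹) × (5.467 × 10²⁵) × (1.142 × 10⁶) / (1.464 × 10⁸)³
   = 5.312 × 10⁻³ m/s²

5.312 × 10⁻³ m/s²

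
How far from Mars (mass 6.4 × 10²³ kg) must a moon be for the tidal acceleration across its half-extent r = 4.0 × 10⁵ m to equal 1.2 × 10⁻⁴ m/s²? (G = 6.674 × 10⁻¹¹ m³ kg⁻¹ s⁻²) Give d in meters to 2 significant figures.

6.6 × 10⁷ m

2GMr/d³ = a_tidal  ⇒  d = (2GMr / a_tidal)^(1/3)
d = (2 × 6.674×10⁻¹¹ × (6.4 × 10²³) × (4.0 × 10⁵) / (1.2 × 10⁻⁴))^(1/3)
  = 6.6 × 10⁷ m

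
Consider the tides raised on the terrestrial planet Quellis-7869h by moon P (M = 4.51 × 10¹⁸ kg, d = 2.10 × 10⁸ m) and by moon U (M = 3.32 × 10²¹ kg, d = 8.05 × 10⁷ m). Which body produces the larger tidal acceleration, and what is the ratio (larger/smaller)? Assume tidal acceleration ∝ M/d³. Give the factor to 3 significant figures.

Moon U, by a factor of ≈ 13100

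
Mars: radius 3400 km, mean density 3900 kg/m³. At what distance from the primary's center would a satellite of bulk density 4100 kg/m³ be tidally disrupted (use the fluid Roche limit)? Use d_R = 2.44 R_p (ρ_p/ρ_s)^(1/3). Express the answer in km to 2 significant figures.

d_R = 2.44 × 3400 km × (3900/4100)^(1/3)
    = 8200 km

8200 km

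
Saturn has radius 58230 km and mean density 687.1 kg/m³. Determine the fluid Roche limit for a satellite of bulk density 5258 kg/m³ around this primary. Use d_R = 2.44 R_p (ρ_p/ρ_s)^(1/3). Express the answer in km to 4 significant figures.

d_R = 2.44 × 58230 km × (687.1/5258)^(1/3)
    = 72100 km

72100 km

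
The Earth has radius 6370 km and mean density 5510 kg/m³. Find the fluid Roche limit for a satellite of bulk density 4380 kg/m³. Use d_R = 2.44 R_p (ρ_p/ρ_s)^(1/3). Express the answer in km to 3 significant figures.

16800 km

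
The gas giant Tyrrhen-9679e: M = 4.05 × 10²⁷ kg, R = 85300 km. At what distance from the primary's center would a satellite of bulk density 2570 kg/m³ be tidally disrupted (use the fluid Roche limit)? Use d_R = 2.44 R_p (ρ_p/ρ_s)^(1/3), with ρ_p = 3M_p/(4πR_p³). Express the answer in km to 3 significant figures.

ρ_p = 3M_p/(4πR_p³) = 3 × (4.05 × 10²⁷) / (4π × (8.53 × 10⁷ m)³) = 1560 kg/m³
d_R = 2.44 × 85300 km × (1560/2570)^(1/3)
    = 1.76 × 10⁵ km

1.76 × 10⁵ km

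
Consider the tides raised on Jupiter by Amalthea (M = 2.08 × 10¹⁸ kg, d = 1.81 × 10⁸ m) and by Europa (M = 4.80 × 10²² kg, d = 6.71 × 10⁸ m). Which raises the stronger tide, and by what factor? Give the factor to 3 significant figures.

Europa, by a factor of ≈ 453

Tidal acceleration ∝ M/d³, so compare M/d³ for each.
Amalthea: (2.08 × 10¹⁸) / (1.81 × 10⁸)³ = 3.508 × 10⁻⁷
Europa: (4.80 × 10²²) / (6.71 × 10⁸)³ = 1.589 × 10⁻⁴
Ratio (larger/smaller) = 453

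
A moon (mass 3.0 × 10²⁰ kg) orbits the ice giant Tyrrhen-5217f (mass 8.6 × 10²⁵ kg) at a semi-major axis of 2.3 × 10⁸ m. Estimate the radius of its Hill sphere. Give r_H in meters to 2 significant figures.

r_H ≈ a (m/3M)^(1/3)
    = (2.3 × 10⁸) × (3.0 × 10²⁰ / (3 × 8.6 × 10²⁵))^(1/3)
    = 2.4 × 10⁶ m

2.4 × 10⁶ m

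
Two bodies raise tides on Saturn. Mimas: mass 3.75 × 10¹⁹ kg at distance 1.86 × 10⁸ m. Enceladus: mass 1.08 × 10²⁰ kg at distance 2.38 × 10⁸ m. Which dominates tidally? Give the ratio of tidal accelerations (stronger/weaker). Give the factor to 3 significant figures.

Enceladus, by a factor of ≈ 1.37

Tidal stretch scales as M/d³; compute that for each body.
Mimas: (3.75 × 10¹⁹) / (1.86 × 10⁸)³ = 5.828 × 10⁻⁶
Enceladus: (1.08 × 10²⁰) / (2.38 × 10⁸)³ = 8.011 × 10⁻⁶
Ratio (larger/smaller) = 1.37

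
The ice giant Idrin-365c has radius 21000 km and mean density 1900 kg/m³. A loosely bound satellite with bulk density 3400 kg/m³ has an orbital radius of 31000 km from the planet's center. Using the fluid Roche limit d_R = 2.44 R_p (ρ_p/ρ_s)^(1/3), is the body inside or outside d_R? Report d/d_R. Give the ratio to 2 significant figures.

d_R = 2.44 × (21000 km) × (1900/3400)^(1/3) = 42210 km
d/d_R = (31000) / (42210) = 0.73
Since d/d_R < 1, the body is inside the Roche limit.

inside; d/d_R ≈ 0.73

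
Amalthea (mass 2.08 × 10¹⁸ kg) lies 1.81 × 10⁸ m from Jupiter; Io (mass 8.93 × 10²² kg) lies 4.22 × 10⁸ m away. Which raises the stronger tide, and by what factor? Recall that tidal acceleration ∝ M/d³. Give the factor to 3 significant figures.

Io, by a factor of ≈ 3390

Tidal acceleration ∝ M/d³, so compare M/d³ for each.
Amalthea: (2.08 × 10¹⁸) / (1.81 × 10⁸)³ = 3.508 × 10⁻⁷
Io: (8.93 × 10²²) / (4.22 × 10⁸)³ = 1.188 × 10⁻³
Ratio (larger/smaller) = 3390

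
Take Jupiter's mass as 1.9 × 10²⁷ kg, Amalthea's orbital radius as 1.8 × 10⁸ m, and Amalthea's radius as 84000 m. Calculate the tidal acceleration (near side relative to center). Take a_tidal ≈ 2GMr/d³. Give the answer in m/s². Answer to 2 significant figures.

The tidal stretch is the gradient of GM/d² times the body's extent r, hence the 1/d³ dependence.
Δg = 2GMr/d³
   = 2 × (6.674 × 10⁻¹¹) × (1.9 × 10²⁷) × (84000) / (1.8 × 10⁸)³
   = 3.7 × 10⁻³ m/s²

3.7 × 10⁻³ m/s²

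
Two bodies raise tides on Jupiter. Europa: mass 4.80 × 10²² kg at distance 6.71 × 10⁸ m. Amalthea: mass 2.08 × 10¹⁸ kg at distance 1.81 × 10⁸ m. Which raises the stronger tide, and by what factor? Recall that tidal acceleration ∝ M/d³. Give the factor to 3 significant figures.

Compare M/d³ for the two perturbers:
Europa: (4.80 × 10²²) / (6.71 × 10⁸)³ = 1.589 × 10⁻⁴
Amalthea: (2.08 × 10¹⁸) / (1.81 × 10⁸)³ = 3.508 × 10⁻⁷
Ratio (larger/smaller) = 453

Europa, by a factor of ≈ 453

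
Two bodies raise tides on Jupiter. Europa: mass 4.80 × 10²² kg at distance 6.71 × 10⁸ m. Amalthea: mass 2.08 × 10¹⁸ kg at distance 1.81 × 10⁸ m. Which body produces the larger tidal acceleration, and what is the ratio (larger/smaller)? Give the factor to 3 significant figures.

Europa, by a factor of ≈ 453

Tidal stretch scales as M/d³; compute that for each body.
Europa: (4.80 × 10²²) / (6.71 × 10⁸)³ = 1.589 × 10⁻⁴
Amalthea: (2.08 × 10¹⁸) / (1.81 × 10⁸)³ = 3.508 × 10⁻⁷
Ratio (larger/smaller) = 453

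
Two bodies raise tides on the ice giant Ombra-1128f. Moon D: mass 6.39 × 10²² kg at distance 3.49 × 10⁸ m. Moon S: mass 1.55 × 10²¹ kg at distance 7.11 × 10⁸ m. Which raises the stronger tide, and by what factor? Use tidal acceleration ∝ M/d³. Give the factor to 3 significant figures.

Tidal stretch scales as M/d³; compute that for each body.
Moon D: (6.39 × 10²²) / (3.49 × 10⁸)³ = 1.503 × 10⁻³
Moon S: (1.55 × 10²¹) / (7.11 × 10⁸)³ = 4.312 × 10⁻⁶
Ratio (larger/smaller) = 349

Moon D, by a factor of ≈ 349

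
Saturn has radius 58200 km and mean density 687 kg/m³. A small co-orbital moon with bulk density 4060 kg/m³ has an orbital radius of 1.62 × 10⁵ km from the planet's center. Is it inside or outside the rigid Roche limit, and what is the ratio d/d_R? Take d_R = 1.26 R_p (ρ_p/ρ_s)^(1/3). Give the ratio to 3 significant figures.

d_R = 1.26 × (58200 km) × (687/4060)^(1/3) = 40560 km
d/d_R = (1.62 × 10⁵) / (40560) = 3.99
Since d/d_R > 1, the body is outside the Roche limit.

outside; d/d_R ≈ 3.99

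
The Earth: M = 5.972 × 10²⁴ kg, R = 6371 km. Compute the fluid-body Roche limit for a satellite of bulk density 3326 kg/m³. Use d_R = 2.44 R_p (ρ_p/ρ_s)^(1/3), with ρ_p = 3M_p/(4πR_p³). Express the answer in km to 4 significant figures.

ρ_p = 3M_p/(4πR_p³) = 3 × (5.972 × 10²⁴) / (4π × (6.371 × 10⁶ m)³) = 5513 kg/m³
d_R = 2.44 × 6371 km × (5513/3326)^(1/3)
    = 18400 km

18400 km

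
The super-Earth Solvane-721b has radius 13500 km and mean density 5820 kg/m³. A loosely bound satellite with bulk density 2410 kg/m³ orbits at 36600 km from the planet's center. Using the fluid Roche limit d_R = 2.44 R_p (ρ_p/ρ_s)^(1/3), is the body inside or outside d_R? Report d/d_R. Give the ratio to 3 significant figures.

inside; d/d_R ≈ 0.828

d_R = 2.44 × (13500 km) × (5820/2410)^(1/3) = 44190 km
d/d_R = (36600) / (44190) = 0.828
Since d/d_R < 1, the body is inside the Roche limit.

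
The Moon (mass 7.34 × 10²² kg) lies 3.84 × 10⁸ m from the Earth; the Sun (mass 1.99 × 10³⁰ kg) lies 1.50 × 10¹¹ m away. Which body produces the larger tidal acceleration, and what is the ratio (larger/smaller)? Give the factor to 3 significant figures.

The Moon, by a factor of ≈ 2.20

The tide-raising term goes as M/d³ (the gradient of a 1/d² field).
The Moon: (7.34 × 10²²) / (3.84 × 10⁸)³ = 1.296 × 10⁻³
The Sun: (1.99 × 10³⁰) / (1.50 × 10¹¹)³ = 5.896 × 10⁻⁴
Ratio (larger/smaller) = 2.20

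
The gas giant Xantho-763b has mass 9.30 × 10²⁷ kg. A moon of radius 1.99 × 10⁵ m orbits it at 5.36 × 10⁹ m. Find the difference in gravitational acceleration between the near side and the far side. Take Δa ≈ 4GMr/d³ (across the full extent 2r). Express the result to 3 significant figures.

Δg = 4GMr/d³
   = 4 × (6.674 × 10⁻¹¹) × (9.30 × 10²⁷) × (1.99 × 10⁵) / (5.36 × 10⁹)³
   = 3.21 × 10⁻⁶ m/s²

3.21 × 10⁻⁶ m/s²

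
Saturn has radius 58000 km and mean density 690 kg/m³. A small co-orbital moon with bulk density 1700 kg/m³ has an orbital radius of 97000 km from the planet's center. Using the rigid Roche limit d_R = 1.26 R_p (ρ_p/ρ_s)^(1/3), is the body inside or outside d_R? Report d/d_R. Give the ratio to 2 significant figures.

outside; d/d_R ≈ 1.8

d_R = 1.26 × (58000 km) × (690/1700)^(1/3) = 54110 km
d/d_R = (97000) / (54110) = 1.8
Since d/d_R > 1, the body is outside the Roche limit.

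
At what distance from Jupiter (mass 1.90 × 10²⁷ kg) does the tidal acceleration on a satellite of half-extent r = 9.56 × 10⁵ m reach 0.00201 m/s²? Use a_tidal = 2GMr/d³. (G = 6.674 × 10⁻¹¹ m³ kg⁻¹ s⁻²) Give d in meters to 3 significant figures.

4.94 × 10⁸ m

2GMr/d³ = a_tidal  ⇒  d = (2GMr / a_tidal)^(1/3)
d = (2 × 6.674×10⁻¹¹ × (1.90 × 10²⁷) × (9.56 × 10⁵) / (0.00201))^(1/3)
  = 4.94 × 10⁸ m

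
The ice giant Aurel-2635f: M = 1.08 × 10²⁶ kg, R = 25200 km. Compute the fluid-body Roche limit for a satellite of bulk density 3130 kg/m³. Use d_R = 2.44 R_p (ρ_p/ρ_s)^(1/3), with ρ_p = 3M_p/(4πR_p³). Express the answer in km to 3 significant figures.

ρ_p = 3M_p/(4πR_p³) = 3 × (1.08 × 10²⁶) / (4π × (2.52 × 10⁷ m)³) = 1610 kg/m³
d_R = 2.44 × 25200 km × (1610/3130)^(1/3)
    = 49300 km

49300 km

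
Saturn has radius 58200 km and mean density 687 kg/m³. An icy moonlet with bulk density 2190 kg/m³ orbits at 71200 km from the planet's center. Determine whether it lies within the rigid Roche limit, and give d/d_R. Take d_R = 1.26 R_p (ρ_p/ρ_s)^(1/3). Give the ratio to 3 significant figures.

outside; d/d_R ≈ 1.43

d_R = 1.26 × (58200 km) × (687/2190)^(1/3) = 49830 km
d/d_R = (71200) / (49830) = 1.43
Since d/d_R > 1, the body is outside the Roche limit.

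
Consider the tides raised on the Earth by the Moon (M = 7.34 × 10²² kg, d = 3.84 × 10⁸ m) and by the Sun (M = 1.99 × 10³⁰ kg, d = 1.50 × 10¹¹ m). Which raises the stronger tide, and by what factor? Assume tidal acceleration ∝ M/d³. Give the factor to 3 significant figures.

Tidal stretch scales as M/d³; compute that for each body.
The Moon: (7.34 × 10²²) / (3.84 × 10⁸)³ = 1.296 × 10⁻³
The Sun: (1.99 × 10³⁰) / (1.50 × 10¹¹)³ = 5.896 × 10⁻⁴
Ratio (larger/smaller) = 2.20

The Moon, by a factor of ≈ 2.20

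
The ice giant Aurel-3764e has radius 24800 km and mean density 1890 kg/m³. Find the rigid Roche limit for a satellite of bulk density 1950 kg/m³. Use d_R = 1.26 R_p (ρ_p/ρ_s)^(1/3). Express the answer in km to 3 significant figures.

d_R = 1.26 × 24800 km × (1890/1950)^(1/3)
    = 30900 km

30900 km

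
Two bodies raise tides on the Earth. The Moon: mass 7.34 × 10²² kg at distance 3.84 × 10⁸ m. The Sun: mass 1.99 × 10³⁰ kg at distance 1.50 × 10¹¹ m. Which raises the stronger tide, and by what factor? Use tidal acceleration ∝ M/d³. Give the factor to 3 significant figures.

The Moon, by a factor of ≈ 2.20

Compare M/d³ for the two perturbers:
The Moon: (7.34 × 10²²) / (3.84 × 10⁸)³ = 1.296 × 10⁻³
The Sun: (1.99 × 10³⁰) / (1.50 × 10¹¹)³ = 5.896 × 10⁻⁴
Ratio (larger/smaller) = 2.20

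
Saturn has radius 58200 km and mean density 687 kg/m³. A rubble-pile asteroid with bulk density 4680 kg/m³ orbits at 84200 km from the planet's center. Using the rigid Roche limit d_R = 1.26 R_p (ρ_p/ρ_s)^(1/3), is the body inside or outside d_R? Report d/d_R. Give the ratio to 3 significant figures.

outside; d/d_R ≈ 2.18

d_R = 1.26 × (58200 km) × (687/4680)^(1/3) = 38680 km
d/d_R = (84200) / (38680) = 2.18
Since d/d_R > 1, the body is outside the Roche limit.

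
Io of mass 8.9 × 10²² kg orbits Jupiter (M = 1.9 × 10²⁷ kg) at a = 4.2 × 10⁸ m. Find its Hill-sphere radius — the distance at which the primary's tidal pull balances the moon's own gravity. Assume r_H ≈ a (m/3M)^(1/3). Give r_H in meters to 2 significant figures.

r_H ≈ a (m/3M)^(1/3)
    = (4.2 × 10⁸) × (8.9 × 10²² / (3 × 1.9 × 10²⁷))^(1/3)
    = 1.0 × 10⁷ m

1.0 × 10⁷ m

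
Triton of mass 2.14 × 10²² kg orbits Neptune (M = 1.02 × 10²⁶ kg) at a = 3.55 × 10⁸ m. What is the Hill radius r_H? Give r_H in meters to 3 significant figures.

r_H ≈ a (m/3M)^(1/3)
    = (3.55 × 10⁸) × (2.14 × 10²² / (3 × 1.02 × 10²⁶))^(1/3)
    = 1.46 × 10⁷ m

1.46 × 10⁷ m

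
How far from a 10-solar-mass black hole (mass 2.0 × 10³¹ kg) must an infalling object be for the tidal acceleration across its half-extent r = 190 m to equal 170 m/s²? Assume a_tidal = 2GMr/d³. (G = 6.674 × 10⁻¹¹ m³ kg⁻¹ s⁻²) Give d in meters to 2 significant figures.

1.4 × 10⁷ m

2GMr/d³ = a_tidal  ⇒  d = (2GMr / a_tidal)^(1/3)
d = (2 × 6.674×10⁻¹¹ × (2.0 × 10³¹) × (190) / (170))^(1/3)
  = 1.4 × 10⁷ m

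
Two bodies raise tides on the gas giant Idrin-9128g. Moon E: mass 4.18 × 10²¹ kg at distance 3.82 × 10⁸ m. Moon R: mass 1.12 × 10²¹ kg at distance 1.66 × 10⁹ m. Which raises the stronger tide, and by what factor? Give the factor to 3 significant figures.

Moon E, by a factor of ≈ 306

Compare M/d³ for the two perturbers:
Moon E: (4.18 × 10²¹) / (3.82 × 10⁸)³ = 7.499 × 10⁻⁵
Moon R: (1.12 × 10²¹) / (1.66 × 10⁹)³ = 2.448 × 10⁻⁷
Ratio (larger/smaller) = 306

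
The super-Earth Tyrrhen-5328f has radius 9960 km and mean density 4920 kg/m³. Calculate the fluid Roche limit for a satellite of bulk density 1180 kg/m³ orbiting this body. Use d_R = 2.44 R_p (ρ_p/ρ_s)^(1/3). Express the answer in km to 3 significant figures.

39100 km

d_R = 2.44 × 9960 km × (4920/1180)^(1/3)
    = 39100 km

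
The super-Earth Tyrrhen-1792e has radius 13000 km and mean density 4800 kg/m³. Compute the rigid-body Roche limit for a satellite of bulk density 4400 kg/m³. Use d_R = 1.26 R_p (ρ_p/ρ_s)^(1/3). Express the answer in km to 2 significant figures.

17000 km

d_R = 1.26 × 13000 km × (4800/4400)^(1/3)
    = 17000 km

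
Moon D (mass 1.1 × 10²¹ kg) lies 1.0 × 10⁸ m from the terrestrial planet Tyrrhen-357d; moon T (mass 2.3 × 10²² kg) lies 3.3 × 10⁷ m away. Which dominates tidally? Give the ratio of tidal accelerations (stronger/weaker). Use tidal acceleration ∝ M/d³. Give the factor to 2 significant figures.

Moon T, by a factor of ≈ 580

The tide-raising term goes as M/d³ (the gradient of a 1/d² field).
Moon D: (1.1 × 10²¹) / (1.0 × 10⁸)³ = 1.100 × 10⁻³
Moon T: (2.3 × 10²²) / (3.3 × 10⁷)³ = 6.400 × 10⁻¹
Ratio (larger/smaller) = 580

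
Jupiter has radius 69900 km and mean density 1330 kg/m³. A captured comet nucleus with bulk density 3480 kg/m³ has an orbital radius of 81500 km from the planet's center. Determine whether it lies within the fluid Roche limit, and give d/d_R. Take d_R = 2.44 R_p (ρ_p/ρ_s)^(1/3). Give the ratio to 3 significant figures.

d_R = 2.44 × (69900 km) × (1330/3480)^(1/3) = 1.238 × 10⁵ km
d/d_R = (81500) / (1.238 × 10⁵) = 0.658
Since d/d_R < 1, the body is inside the Roche limit.

inside; d/d_R ≈ 0.658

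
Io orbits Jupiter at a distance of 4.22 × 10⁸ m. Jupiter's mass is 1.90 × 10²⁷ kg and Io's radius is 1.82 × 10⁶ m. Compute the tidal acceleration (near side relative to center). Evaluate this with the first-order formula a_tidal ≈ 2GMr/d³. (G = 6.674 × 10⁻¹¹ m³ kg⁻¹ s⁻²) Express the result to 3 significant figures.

6.14 × 10⁻³ m/s²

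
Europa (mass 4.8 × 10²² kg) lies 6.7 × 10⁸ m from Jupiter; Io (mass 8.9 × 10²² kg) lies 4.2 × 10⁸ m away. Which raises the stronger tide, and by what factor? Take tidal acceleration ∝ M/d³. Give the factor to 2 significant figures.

Io, by a factor of ≈ 7.5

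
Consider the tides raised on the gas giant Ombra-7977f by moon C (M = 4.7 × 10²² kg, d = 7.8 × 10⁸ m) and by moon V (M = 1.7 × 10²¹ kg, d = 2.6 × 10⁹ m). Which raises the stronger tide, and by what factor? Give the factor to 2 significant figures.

Moon C, by a factor of ≈ 1000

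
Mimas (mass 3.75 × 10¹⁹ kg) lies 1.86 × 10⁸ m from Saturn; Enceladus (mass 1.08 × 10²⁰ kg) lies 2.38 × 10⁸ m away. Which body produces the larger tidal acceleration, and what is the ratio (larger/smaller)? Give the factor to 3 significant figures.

Compare M/d³ for the two perturbers:
Mimas: (3.75 × 10¹⁹) / (1.86 × 10⁸)³ = 5.828 × 10⁻⁶
Enceladus: (1.08 × 10²⁰) / (2.38 × 10⁸)³ = 8.011 × 10⁻⁶
Ratio (larger/smaller) = 1.37

Enceladus, by a factor of ≈ 1.37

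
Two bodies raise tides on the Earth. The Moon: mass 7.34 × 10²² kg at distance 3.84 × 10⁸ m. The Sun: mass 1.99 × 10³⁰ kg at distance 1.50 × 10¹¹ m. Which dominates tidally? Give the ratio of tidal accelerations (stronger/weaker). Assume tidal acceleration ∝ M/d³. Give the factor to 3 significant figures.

Compare M/d³ for the two perturbers:
The Moon: (7.34 × 10²²) / (3.84 × 10⁸)³ = 1.296 × 10⁻³
The Sun: (1.99 × 10³⁰) / (1.50 × 10¹¹)³ = 5.896 × 10⁻⁴
Ratio (larger/smaller) = 2.20

The Moon, by a factor of ≈ 2.20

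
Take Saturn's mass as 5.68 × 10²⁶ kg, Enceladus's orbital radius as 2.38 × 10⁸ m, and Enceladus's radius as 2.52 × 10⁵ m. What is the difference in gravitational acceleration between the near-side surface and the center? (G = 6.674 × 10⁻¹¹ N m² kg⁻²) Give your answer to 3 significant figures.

1.42 × 10⁻³ m/s²

The tidal stretch is the gradient of GM/d² times the body's extent r, hence the 1/d³ dependence.
a_tidal = 2GMr/d³
        = 2 × (6.674 × 10⁻¹¹) × (5.68 × 10²⁶) × (2.52 × 10⁵) / (2.38 × 10⁸)³
        = 1.42 × 10⁻³ m/s²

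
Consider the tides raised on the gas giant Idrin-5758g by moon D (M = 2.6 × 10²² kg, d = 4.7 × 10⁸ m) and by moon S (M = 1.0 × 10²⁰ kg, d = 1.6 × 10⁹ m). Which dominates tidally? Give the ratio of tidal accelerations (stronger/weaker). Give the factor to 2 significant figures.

Tidal acceleration ∝ M/d³, so compare M/d³ for each.
Moon D: (2.6 × 10²²) / (4.7 × 10⁸)³ = 2.504 × 10⁻⁴
Moon S: (1.0 × 10²⁰) / (1.6 × 10⁹)³ = 2.441 × 10⁻⁸
Ratio (larger/smaller) = 10000

Moon D, by a factor of ≈ 10000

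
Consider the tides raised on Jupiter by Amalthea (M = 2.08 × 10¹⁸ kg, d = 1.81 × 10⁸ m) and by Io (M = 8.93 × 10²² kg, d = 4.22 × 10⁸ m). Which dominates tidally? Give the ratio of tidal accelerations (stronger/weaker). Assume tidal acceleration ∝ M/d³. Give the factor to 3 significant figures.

Tidal acceleration ∝ M/d³, so compare M/d³ for each.
Amalthea: (2.08 × 10¹⁸) / (1.81 × 10⁸)³ = 3.508 × 10⁻⁷
Io: (8.93 × 10²²) / (4.22 × 10⁸)³ = 1.188 × 10⁻³
Ratio (larger/smaller) = 3390

Io, by a factor of ≈ 3390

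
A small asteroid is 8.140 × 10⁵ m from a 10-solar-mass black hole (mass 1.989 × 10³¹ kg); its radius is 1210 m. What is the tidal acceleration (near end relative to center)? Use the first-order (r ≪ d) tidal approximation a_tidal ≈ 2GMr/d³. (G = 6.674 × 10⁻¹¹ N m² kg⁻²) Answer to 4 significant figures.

a_tidal = 2GMr/d³
        = 2 × (6.674 × 10⁻¹¹) × (1.989 × 10³¹) × (1210) / (8.140 × 10⁵)³
        = 5.956 × 10⁶ m/s²

5.956 × 10⁶ m/s²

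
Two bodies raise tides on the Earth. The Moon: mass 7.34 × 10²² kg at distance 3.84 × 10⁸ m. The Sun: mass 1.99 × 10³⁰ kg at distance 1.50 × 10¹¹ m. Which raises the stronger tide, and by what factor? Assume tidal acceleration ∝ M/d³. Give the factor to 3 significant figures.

Tidal stretch scales as M/d³; compute that for each body.
The Moon: (7.34 × 10²²) / (3.84 × 10⁸)³ = 1.296 × 10⁻³
The Sun: (1.99 × 10³⁰) / (1.50 × 10¹¹)³ = 5.896 × 10⁻⁴
Ratio (larger/smaller) = 2.20

The Moon, by a factor of ≈ 2.20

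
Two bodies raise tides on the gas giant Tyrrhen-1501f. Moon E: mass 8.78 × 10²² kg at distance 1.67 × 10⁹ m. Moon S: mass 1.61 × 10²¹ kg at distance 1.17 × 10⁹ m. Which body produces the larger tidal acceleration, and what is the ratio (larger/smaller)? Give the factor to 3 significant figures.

Compare M/d³ for the two perturbers:
Moon E: (8.78 × 10²²) / (1.67 × 10⁹)³ = 1.885 × 10⁻⁵
Moon S: (1.61 × 10²¹) / (1.17 × 10⁹)³ = 1.005 × 10⁻⁶
Ratio (larger/smaller) = 18.8

Moon E, by a factor of ≈ 18.8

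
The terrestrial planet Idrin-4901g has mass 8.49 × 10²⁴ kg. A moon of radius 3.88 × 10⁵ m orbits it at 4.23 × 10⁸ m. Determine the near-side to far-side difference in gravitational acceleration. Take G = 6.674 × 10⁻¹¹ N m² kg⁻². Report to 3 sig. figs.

Near-to-far spans 2r, so the tidal difference is twice the near-to-center value: 4GMr/d³.
a_tidal = 4GMr/d³
        = 4 × (6.674 × 10⁻¹¹) × (8.49 × 10²⁴) × (3.88 × 10⁵) / (4.23 × 10⁸)³
        = 1.16 × 10⁻⁵ m/s²

1.16 × 10⁻⁵ m/s²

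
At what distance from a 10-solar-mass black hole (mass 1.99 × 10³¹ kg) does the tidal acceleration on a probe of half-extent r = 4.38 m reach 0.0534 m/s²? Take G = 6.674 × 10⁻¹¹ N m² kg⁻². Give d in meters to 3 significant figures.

6.02 × 10⁷ m

2GMr/d³ = a_tidal  ⇒  d = (2GMr / a_tidal)^(1/3)
d = (2 × 6.674×10⁻¹¹ × (1.99 × 10³¹) × (4.38) / (0.0534))^(1/3)
  = 6.02 × 10⁷ m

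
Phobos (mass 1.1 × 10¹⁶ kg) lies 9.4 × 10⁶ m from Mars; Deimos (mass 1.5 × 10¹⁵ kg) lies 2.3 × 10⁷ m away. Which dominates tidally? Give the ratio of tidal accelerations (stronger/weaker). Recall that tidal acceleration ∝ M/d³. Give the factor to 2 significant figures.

Compare M/d³ for the two perturbers:
Phobos: (1.1 × 10¹⁶) / (9.4 × 10⁶)³ = 1.324 × 10⁻⁵
Deimos: (1.5 × 10¹⁵) / (2.3 × 10⁷)³ = 1.233 × 10⁻⁷
Ratio (larger/smaller) = 110

Phobos, by a factor of ≈ 110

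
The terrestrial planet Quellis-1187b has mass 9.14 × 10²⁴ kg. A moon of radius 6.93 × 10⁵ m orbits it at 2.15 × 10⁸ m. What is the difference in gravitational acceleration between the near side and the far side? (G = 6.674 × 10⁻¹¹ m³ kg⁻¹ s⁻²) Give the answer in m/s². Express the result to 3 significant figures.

1.70 × 10⁻⁴ m/s²

Differencing GM/(d−r)² and GM/(d+r)² to first order in r/d gives 4GMr/d³.
a_tidal = 4GMr/d³
        = 4 × (6.674 × 10⁻¹¹) × (9.14 × 10²⁴) × (6.93 × 10⁵) / (2.15 × 10⁸)³
        = 1.70 × 10⁻⁴ m/s²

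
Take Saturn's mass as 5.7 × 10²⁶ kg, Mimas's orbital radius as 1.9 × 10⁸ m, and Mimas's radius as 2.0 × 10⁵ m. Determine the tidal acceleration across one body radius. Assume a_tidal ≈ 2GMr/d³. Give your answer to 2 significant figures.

Since r ≪ d, expand the inverse-square field across one radius to get the leading 2GMr/d³ term.
a_tidal = 2GMr/d³
        = 2 × (6.674 × 10⁻¹¹) × (5.7 × 10²⁶) × (2.0 × 10⁵) / (1.9 × 10⁸)³
        = 2.2 × 10⁻³ m/s²

2.2 × 10⁻³ m/s²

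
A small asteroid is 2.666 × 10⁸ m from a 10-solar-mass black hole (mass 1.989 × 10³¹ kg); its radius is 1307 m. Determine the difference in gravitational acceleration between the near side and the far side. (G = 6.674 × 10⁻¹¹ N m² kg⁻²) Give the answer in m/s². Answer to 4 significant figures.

a_tidal = 4GMr/d³
        = 4 × (6.674 × 10⁻¹¹) × (1.989 × 10³¹) × (1307) / (2.666 × 10⁸)³
        = 3.662 × 10⁻¹ m/s²

3.662 × 10⁻¹ m/s²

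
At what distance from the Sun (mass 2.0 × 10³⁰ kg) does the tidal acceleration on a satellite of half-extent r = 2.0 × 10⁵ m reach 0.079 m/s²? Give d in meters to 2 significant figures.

8.8 × 10⁸ m

2GMr/d³ = a_tidal  ⇒  d = (2GMr / a_tidal)^(1/3)
d = (2 × 6.674×10⁻¹¹ × (2.0 × 10³⁰) × (2.0 × 10⁵) / (0.079))^(1/3)
  = 8.8 × 10⁸ m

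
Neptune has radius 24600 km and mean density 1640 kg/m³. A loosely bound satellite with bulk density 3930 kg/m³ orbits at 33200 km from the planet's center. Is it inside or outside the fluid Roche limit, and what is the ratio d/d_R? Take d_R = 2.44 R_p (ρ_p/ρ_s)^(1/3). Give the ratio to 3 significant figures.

d_R = 2.44 × (24600 km) × (1640/3930)^(1/3) = 44850 km
d/d_R = (33200) / (44850) = 0.740
Since d/d_R < 1, the body is inside the Roche limit.

inside; d/d_R ≈ 0.740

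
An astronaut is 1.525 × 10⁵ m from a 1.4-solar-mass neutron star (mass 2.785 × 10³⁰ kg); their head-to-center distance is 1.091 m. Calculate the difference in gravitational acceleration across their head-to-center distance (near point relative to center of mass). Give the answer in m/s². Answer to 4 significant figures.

Since r ≪ d, expand the inverse-square field across one radius to get the leading 2GMr/d³ term.
a_tidal = 2GMr/d³
        = 2 × (6.674 × 10⁻¹¹) × (2.785 × 10³⁰) × (1.091) / (1.525 × 10⁵)³
        = 1.144 × 10⁵ m/s²

1.144 × 10⁵ m/s²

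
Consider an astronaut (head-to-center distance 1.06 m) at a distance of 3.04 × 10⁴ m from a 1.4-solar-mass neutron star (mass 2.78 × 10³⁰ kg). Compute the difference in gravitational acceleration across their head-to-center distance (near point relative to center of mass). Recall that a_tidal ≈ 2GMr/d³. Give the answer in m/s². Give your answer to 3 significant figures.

The tidal stretch is the gradient of GM/d² times the body's extent r, hence the 1/d³ dependence.
a_tidal = 2GMr/d³
        = 2 × (6.674 × 10⁻¹¹) × (2.78 × 10³⁰) × (1.06) / (3.04 × 10⁴)³
        = 1.40 × 10⁷ m/s²

1.40 × 10⁷ m/s²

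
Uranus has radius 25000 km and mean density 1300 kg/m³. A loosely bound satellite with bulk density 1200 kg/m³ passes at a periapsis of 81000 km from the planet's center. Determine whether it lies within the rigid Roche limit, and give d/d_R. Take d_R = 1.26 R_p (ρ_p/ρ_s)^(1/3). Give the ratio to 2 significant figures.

outside; d/d_R ≈ 2.5

d_R = 1.26 × (25000 km) × (1300/1200)^(1/3) = 32350 km
d/d_R = (81000) / (32350) = 2.5
Since d/d_R > 1, the body is outside the Roche limit.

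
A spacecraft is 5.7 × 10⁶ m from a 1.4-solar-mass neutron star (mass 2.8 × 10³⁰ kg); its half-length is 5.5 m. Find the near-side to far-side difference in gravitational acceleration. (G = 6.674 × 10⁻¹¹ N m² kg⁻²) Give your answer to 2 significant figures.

2.2 × 10¹ m/s²

The field gradient is 2GM/d³; across the full diameter 2r the difference is 4GMr/d³.
Δg = 4GMr/d³
   = 4 × (6.674 × 10⁻¹¹) × (2.8 × 10³⁰) × (5.5) / (5.7 × 10⁶)³
   = 2.2 × 10¹ m/s²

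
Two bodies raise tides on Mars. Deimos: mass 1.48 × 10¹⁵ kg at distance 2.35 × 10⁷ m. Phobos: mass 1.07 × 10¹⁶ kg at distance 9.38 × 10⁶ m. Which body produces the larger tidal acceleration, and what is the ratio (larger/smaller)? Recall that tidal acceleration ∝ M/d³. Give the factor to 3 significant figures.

Phobos, by a factor of ≈ 114

Compare M/d³ for the two perturbers:
Deimos: (1.48 × 10¹⁵) / (2.35 × 10⁷)³ = 1.140 × 10⁻⁷
Phobos: (1.07 × 10¹⁶) / (9.38 × 10⁶)³ = 1.297 × 10⁻⁵
Ratio (larger/smaller) = 114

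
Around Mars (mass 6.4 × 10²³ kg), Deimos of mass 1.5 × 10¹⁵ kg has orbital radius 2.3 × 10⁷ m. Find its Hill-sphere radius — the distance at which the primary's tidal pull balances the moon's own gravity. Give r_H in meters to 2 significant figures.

r_H ≈ a (m/3M)^(1/3)
    = (2.3 × 10⁷) × (1.5 × 10¹⁵ / (3 × 6.4 × 10²³))^(1/3)
    = 2.1 × 10⁴ m

2.1 × 10⁴ m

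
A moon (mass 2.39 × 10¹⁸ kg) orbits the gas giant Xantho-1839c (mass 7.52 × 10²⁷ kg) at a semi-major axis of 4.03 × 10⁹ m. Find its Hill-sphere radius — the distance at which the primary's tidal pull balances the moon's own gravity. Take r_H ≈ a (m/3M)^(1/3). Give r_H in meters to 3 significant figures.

r_H ≈ a (m/3M)^(1/3)
    = (4.03 × 10⁹) × (2.39 × 10¹⁸ / (3 × 7.52 × 10²⁷))^(1/3)
    = 1.91 × 10⁶ m

1.91 × 10⁶ m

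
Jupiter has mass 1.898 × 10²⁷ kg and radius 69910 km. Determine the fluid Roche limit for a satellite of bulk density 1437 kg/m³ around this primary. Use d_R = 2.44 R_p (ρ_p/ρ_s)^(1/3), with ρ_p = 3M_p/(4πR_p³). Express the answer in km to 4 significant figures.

ρ_p = 3M_p/(4πR_p³) = 3 × (1.898 × 10²⁷) / (4π × (6.991 × 10⁷ m)³) = 1326 kg/m³
d_R = 2.44 × 69910 km × (1326/1437)^(1/3)
    = 1.661 × 10⁵ km

1.661 × 10⁵ km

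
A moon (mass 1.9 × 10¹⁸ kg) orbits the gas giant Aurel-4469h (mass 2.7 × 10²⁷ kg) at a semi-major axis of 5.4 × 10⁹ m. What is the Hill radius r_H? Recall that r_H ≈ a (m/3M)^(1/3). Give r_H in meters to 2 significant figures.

3.3 × 10⁶ m

r_H ≈ a (m/3M)^(1/3)
    = (5.4 × 10⁹) × (1.9 × 10¹⁸ / (3 × 2.7 × 10²⁷))^(1/3)
    = 3.3 × 10⁶ m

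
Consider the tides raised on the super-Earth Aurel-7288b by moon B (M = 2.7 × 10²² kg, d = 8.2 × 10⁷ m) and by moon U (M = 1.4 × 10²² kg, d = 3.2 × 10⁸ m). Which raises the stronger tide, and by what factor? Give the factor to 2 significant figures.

Moon B, by a factor of ≈ 110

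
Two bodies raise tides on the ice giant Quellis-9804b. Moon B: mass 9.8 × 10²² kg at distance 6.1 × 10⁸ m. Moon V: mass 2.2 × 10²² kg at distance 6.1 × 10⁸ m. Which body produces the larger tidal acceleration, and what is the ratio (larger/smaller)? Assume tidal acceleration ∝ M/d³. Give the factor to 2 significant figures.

Moon B, by a factor of ≈ 4.5

Compare M/d³ for the two perturbers:
Moon B: (9.8 × 10²²) / (6.1 × 10⁸)³ = 4.318 × 10⁻⁴
Moon V: (2.2 × 10²²) / (6.1 × 10⁸)³ = 9.692 × 10⁻⁵
Ratio (larger/smaller) = 4.5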